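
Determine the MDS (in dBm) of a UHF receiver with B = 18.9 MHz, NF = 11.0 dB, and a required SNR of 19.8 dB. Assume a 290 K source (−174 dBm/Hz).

Sensitivity = −174 + 10 log₁₀(B) + NF + SNR_min
= −174 + 72.76 + 11.0 + 19.8
= −70.44 dBm → −70.4 dBm

−70.4 dBm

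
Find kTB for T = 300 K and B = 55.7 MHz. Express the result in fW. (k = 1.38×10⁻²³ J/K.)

P_n = kTB = 1.38×10⁻²³ × 300 × 5.57×10⁷ = 2.31×10⁻¹³ W = 231 fW

231 fW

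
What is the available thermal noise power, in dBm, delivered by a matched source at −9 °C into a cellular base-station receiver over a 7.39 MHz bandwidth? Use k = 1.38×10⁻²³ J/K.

−105.7 dBm

T = −9 °C + 273.15 = 264.15 K
P_n = kTB = 1.38×10⁻²³ × 264.15 × 7.39×10⁶ = 2.69×10⁻¹⁴ W
In dBm: 10 log₁₀(2.69×10⁻¹⁴ / 10⁻³) = −105.7 dBm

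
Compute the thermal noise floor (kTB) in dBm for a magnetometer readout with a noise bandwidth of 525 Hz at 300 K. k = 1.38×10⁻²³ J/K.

P_n = kTB = 1.38×10⁻²³ × 300 × 5.25×10² = 2.17×10⁻¹⁸ W
In dBm: 10 log₁₀(2.17×10⁻¹⁸ / 10⁻³) = −146.6 dBm

−146.6 dBm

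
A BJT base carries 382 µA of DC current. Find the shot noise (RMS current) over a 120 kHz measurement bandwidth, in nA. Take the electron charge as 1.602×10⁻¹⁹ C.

I_n = √(2qI·B)
2qI·B = 2 × 1.602×10⁻¹⁹ × 3.82×10⁻⁴ × 1.20×10⁵ = 1.47×10⁻¹⁷ A²
I_n = √(1.47×10⁻¹⁷) = 3.83×10⁻⁹ A = 3.83 nA

3.83 nA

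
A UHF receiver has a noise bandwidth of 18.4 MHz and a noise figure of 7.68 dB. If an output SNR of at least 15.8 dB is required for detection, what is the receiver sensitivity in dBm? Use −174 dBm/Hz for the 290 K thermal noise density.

−77.9 dBm

Sensitivity = −174 + 10 log₁₀(B) + NF + SNR_min
= −174 + 72.65 + 7.68 + 15.8
= −77.87 dBm → −77.9 dBm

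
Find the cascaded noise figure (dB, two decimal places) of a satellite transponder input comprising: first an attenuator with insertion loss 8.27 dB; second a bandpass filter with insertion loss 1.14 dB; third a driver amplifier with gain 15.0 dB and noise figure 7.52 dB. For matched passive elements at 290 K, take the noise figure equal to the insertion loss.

16.93 dB

Convert to linear (a loss of L dB is a gain of −L dB): F_i = 10^(NF_i/10), G_i = 10^(G_i,dB/10)
  Stage 1: F_1 = 10^(8.27/10) = 6.714, G_1 = 10^(−8.27/10) = 0.1489
  Stage 2: F_2 = 10^(1.14/10) = 1.300, G_2 = 10^(−1.14/10) = 0.7691
  Stage 3: F_3 = 10^(7.52/10) = 5.649, G_3 = 10^(15.0/10) = 31.62
Friis cascade:
  F = 6.714 + (1.300 − 1)/0.1489 + (5.649 − 1)/0.1146 = 49.32
NF = 10 log₁₀(49.32) = 16.93 dB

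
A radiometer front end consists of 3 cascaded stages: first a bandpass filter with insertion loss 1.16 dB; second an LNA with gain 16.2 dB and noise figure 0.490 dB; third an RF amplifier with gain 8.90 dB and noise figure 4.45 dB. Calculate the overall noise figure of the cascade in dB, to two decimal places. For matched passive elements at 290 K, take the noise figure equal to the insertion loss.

Convert to linear (a loss of L dB is a gain of −L dB): F_i = 10^(NF_i/10), G_i = 10^(G_i,dB/10)
  Stage 1: F_1 = 10^(1.16/10) = 1.306, G_1 = 10^(−1.16/10) = 0.7656
  Stage 2: F_2 = 10^(0.490/10) = 1.119, G_2 = 10^(16.2/10) = 41.69
  Stage 3: F_3 = 10^(4.45/10) = 2.786, G_3 = 10^(8.90/10) = 7.762
Friis cascade:
  F = 1.306 + (1.119 − 1)/0.7656 + (2.786 − 1)/31.92 = 1.518
NF = 10 log₁₀(1.518) = 1.81 dB

1.81 dB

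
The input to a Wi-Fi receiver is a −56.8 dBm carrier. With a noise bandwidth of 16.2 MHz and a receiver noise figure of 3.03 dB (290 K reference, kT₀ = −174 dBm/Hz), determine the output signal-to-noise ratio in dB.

42.1 dB

Noise floor: N = −174 + 10 log₁₀(B) + NF
10 log₁₀(1.62×10⁷) = 72.1 dB
N = −174 + 72.1 + 3.03 = −98.87 dBm
SNR = P_sig − N = −56.8 − (−98.87) = 42.07 dB → 42.1 dB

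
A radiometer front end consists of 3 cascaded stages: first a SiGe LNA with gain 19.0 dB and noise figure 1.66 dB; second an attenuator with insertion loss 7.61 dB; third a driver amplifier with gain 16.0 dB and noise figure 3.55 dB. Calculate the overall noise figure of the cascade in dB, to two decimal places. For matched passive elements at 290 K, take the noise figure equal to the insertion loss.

Convert to linear (a loss of L dB is a gain of −L dB): F_i = 10^(NF_i/10), G_i = 10^(G_i,dB/10)
  Stage 1: F_1 = 10^(1.66/10) = 1.466, G_1 = 10^(19.0/10) = 79.43
  Stage 2: F_2 = 10^(7.61/10) = 5.768, G_2 = 10^(−7.61/10) = 0.1734
  Stage 3: F_3 = 10^(3.55/10) = 2.265, G_3 = 10^(16.0/10) = 39.81
Friis cascade:
  F = 1.466 + (5.768 − 1)/79.43 + (2.265 − 1)/13.77 = 1.617
NF = 10 log₁₀(1.617) = 2.09 dB

2.09 dB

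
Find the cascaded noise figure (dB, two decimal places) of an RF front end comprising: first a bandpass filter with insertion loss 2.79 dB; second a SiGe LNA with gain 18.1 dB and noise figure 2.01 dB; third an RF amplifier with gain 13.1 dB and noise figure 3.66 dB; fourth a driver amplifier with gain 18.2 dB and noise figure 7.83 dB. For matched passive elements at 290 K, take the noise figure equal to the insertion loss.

4.87 dB

Convert to linear (a loss of L dB is a gain of −L dB): F_i = 10^(NF_i/10), G_i = 10^(G_i,dB/10)
  Stage 1: F_1 = 10^(2.79/10) = 1.901, G_1 = 10^(−2.79/10) = 0.5260
  Stage 2: F_2 = 10^(2.01/10) = 1.589, G_2 = 10^(18.1/10) = 64.57
  Stage 3: F_3 = 10^(3.66/10) = 2.323, G_3 = 10^(13.1/10) = 20.42
  Stage 4: F_4 = 10^(7.83/10) = 6.067, G_4 = 10^(18.2/10) = 66.07
Friis cascade:
  F = 1.901 + (1.589 − 1)/0.5260 + (2.323 − 1)/33.96 + (6.067 − 1)/693.4 = 3.066
NF = 10 log₁₀(3.066) = 4.87 dB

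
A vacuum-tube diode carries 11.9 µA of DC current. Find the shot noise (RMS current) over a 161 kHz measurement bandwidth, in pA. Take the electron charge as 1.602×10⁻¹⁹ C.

783 pA

I_n = √(2qI·B)
2qI·B = 2 × 1.602×10⁻¹⁹ × 1.19×10⁻⁵ × 1.61×10⁵ = 6.14×10⁻¹⁹ A²
I_n = √(6.14×10⁻¹⁹) = 7.83×10⁻¹⁰ A = 783 pA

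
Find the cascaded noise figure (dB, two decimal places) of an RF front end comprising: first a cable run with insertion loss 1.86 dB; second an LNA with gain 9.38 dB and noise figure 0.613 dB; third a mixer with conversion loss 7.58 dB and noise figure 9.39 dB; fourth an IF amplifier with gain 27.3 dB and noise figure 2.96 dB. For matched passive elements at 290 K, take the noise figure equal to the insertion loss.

Convert to linear (a loss of L dB is a gain of −L dB): F_i = 10^(NF_i/10), G_i = 10^(G_i,dB/10)
  Stage 1: F_1 = 10^(1.86/10) = 1.535, G_1 = 10^(−1.86/10) = 0.6516
  Stage 2: F_2 = 10^(0.613/10) = 1.152, G_2 = 10^(9.38/10) = 8.670
  Stage 3: F_3 = 10^(9.39/10) = 8.690, G_3 = 10^(−7.58/10) = 0.1746
  Stage 4: F_4 = 10^(2.96/10) = 1.977, G_4 = 10^(27.3/10) = 537.0
Friis cascade:
  F = 1.535 + (1.152 − 1)/0.6516 + (8.690 − 1)/5.649 + (1.977 − 1)/0.9863 = 4.119
NF = 10 log₁₀(4.119) = 6.15 dB

6.15 dB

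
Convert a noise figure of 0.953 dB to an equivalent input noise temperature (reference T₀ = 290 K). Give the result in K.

71.2 K

F = 10^(0.953/10) = 1.24537
T_e = (F − 1)·T₀ = (1.24537 − 1) × 290 = 71.2 K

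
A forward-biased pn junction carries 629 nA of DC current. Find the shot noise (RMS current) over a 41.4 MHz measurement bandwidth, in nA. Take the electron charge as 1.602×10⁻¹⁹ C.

2.89 nA

I_n = √(2qI·B)
2qI·B = 2 × 1.602×10⁻¹⁹ × 6.29×10⁻⁷ × 4.14×10⁷ = 8.34×10⁻¹⁸ A²
I_n = √(8.34×10⁻¹⁸) = 2.89×10⁻⁹ A = 2.89 nA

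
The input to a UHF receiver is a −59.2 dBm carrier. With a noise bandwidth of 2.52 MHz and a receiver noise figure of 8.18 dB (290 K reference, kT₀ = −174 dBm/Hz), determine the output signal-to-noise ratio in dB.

Noise floor: N = −174 + 10 log₁₀(B) + NF
10 log₁₀(2.52×10⁶) = 64.01 dB
N = −174 + 64.01 + 8.18 = −101.81 dBm
SNR = P_sig − N = −59.2 − (−101.81) = 42.61 dB → 42.6 dB

42.6 dB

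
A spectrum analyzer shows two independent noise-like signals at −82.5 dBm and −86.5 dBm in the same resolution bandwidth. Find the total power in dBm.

−81.0 dBm

Convert to linear, add, convert back:
P₁ = 5.62×10⁻¹² W, P₂ = 2.24×10⁻¹² W
P_tot = 7.86×10⁻¹² W → 10 log₁₀(P_tot / 10⁻³) = −81.0 dBm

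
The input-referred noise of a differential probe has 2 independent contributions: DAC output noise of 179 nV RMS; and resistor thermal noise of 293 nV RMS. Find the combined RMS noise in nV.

Uncorrelated sources add in power (mean-square): V_tot = √(ΣV_i²)
V_tot = √[(1.79×10⁻⁷)² + (2.93×10⁻⁷)²] = 3.43×10⁻⁷ V = 343 nV

343 nV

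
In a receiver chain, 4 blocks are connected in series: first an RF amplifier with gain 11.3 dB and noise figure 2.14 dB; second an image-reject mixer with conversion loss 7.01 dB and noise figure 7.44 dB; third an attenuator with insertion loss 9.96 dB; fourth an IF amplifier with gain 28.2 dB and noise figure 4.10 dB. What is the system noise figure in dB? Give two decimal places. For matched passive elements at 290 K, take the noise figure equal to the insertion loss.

Convert to linear (a loss of L dB is a gain of −L dB): F_i = 10^(NF_i/10), G_i = 10^(G_i,dB/10)
  Stage 1: F_1 = 10^(2.14/10) = 1.637, G_1 = 10^(11.3/10) = 13.49
  Stage 2: F_2 = 10^(7.44/10) = 5.546, G_2 = 10^(−7.01/10) = 0.1991
  Stage 3: F_3 = 10^(9.96/10) = 9.908, G_3 = 10^(−9.96/10) = 0.1009
  Stage 4: F_4 = 10^(4.10/10) = 2.570, G_4 = 10^(28.2/10) = 660.7
Friis cascade:
  F = 1.637 + (5.546 − 1)/13.49 + (9.908 − 1)/2.685 + (2.570 − 1)/0.2710 = 11.09
NF = 10 log₁₀(11.09) = 10.45 dB

10.45 dB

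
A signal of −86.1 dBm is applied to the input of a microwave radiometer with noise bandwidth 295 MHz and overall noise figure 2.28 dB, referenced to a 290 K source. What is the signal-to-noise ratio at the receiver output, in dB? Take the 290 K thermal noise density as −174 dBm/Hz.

Noise floor: N = −174 + 10 log₁₀(B) + NF
10 log₁₀(2.95×10⁸) = 84.7 dB
N = −174 + 84.7 + 2.28 = −87.02 dBm
SNR = P_sig − N = −86.1 − (−87.02) = 0.92 dB → 0.9 dB

0.9 dB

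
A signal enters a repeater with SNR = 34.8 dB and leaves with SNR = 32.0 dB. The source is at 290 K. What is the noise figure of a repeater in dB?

NF (dB) = SNR_in(dB) − SNR_out(dB) when the source is at T₀
NF = 34.8 − 32.0 = 2.8 dB

2.8 dB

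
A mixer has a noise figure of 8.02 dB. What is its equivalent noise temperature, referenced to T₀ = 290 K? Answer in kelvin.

F = 10^(8.02/10) = 6.3387
T_e = (F − 1)·T₀ = (6.3387 − 1) × 290 = 1548 K

1548 K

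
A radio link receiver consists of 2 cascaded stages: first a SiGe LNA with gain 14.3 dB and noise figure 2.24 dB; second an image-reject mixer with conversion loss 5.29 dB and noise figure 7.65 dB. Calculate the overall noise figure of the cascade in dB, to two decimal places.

2.68 dB

Convert to linear (a loss of L dB is a gain of −L dB): F_i = 10^(NF_i/10), G_i = 10^(G_i,dB/10)
  Stage 1: F_1 = 10^(2.24/10) = 1.675, G_1 = 10^(14.3/10) = 26.92
  Stage 2: F_2 = 10^(7.65/10) = 5.821, G_2 = 10^(−5.29/10) = 0.2958
Friis cascade:
  F = 1.675 + (5.821 − 1)/26.92 = 1.854
NF = 10 log₁₀(1.854) = 2.68 dB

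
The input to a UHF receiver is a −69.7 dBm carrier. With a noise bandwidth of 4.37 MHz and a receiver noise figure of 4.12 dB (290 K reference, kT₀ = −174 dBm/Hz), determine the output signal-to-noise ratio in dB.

33.8 dB

Noise floor: N = −174 + 10 log₁₀(B) + NF
10 log₁₀(4.37×10⁶) = 66.4 dB
N = −174 + 66.4 + 4.12 = −103.48 dBm
SNR = P_sig − N = −69.7 − (−103.48) = 33.78 dB → 33.8 dB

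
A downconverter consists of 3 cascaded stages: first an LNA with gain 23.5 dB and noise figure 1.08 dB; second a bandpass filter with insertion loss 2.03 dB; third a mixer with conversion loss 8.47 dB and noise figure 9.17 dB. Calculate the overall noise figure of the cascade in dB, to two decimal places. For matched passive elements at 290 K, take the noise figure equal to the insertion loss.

1.26 dB

Convert to linear (a loss of L dB is a gain of −L dB): F_i = 10^(NF_i/10), G_i = 10^(G_i,dB/10)
  Stage 1: F_1 = 10^(1.08/10) = 1.282, G_1 = 10^(23.5/10) = 223.9
  Stage 2: F_2 = 10^(2.03/10) = 1.596, G_2 = 10^(−2.03/10) = 0.6266
  Stage 3: F_3 = 10^(9.17/10) = 8.260, G_3 = 10^(−8.47/10) = 0.1422
Friis cascade:
  F = 1.282 + (1.596 − 1)/223.9 + (8.260 − 1)/140.3 = 1.337
NF = 10 log₁₀(1.337) = 1.26 dB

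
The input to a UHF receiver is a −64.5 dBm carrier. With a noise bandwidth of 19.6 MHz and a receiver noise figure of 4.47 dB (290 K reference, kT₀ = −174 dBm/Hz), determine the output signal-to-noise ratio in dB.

Noise floor: N = −174 + 10 log₁₀(B) + NF
10 log₁₀(1.96×10⁷) = 72.92 dB
N = −174 + 72.92 + 4.47 = −96.61 dBm
SNR = P_sig − N = −64.5 − (−96.61) = 32.11 dB → 32.1 dB

32.1 dB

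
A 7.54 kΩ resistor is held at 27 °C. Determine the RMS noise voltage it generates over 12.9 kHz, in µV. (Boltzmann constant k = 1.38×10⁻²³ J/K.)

T = 27 °C + 273.15 = 300.15 K
V_n = √(4kTRB)
4kTRB = 4 × 1.38×10⁻²³ × 300.15 × 7.54×10³ × 1.29×10⁴ = 1.61×10⁻¹² V²
V_n = √(1.61×10⁻¹²) = 1.27×10⁻⁶ V = 1.27 µV

1.27 µV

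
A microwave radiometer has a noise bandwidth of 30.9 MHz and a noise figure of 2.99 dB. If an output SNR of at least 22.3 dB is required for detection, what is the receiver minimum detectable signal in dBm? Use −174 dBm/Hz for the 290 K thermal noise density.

Sensitivity = −174 + 10 log₁₀(B) + NF + SNR_min
= −174 + 74.9 + 2.99 + 22.3
= −73.81 dBm → −73.8 dBm

−73.8 dBm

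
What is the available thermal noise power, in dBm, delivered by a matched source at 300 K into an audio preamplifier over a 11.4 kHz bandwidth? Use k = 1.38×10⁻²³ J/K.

−133.3 dBm

P_n = kTB = 1.38×10⁻²³ × 300 × 1.14×10⁴ = 4.72×10⁻¹⁷ W
In dBm: 10 log₁₀(4.72×10⁻¹⁷ / 10⁻³) = −133.3 dBm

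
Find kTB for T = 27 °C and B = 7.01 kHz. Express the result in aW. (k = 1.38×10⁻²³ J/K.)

29.0 aW

T = 27 °C + 273.15 = 300.15 K
P_n = kTB = 1.38×10⁻²³ × 300.15 × 7.01×10³ = 2.90×10⁻¹⁷ W = 29.0 aW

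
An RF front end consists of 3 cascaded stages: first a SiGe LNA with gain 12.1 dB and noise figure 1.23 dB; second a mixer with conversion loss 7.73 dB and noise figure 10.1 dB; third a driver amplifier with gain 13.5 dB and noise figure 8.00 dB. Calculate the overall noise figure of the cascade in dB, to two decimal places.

5.84 dB

Convert to linear (a loss of L dB is a gain of −L dB): F_i = 10^(NF_i/10), G_i = 10^(G_i,dB/10)
  Stage 1: F_1 = 10^(1.23/10) = 1.327, G_1 = 10^(12.1/10) = 16.22
  Stage 2: F_2 = 10^(10.1/10) = 10.23, G_2 = 10^(−7.73/10) = 0.1687
  Stage 3: F_3 = 10^(8.00/10) = 6.310, G_3 = 10^(13.5/10) = 22.39
Friis cascade:
  F = 1.327 + (10.23 − 1)/16.22 + (6.310 − 1)/2.735 = 3.838
NF = 10 log₁₀(3.838) = 5.84 dB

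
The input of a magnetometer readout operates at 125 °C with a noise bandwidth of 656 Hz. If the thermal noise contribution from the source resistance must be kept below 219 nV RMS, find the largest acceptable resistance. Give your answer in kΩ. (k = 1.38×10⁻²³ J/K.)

3.33 kΩ

T = 125 °C + 273.15 = 398.15 K
Johnson–Nyquist: V_n = √(4kTRB) ⇒ R = V_n² / (4kTB)
4kTB = 4 × 1.38×10⁻²³ × 398.15 × 6.56×10² = 1.44×10⁻¹⁷
R = (2.19×10⁻⁷)² / 1.44×10⁻¹⁷ = 3.33×10³ Ω = 3.33 kΩ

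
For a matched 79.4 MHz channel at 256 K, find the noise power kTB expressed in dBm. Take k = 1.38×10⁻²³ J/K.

P_n = kTB = 1.38×10⁻²³ × 256 × 7.94×10⁷ = 2.81×10⁻¹³ W
In dBm: 10 log₁₀(2.81×10⁻¹³ / 10⁻³) = −95.5 dBm

−95.5 dBm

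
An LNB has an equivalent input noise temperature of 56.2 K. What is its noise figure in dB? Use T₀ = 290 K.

F = 1 + T_e/T₀ = 1 + 56.2/290 = 1.19379
NF = 10 log₁₀(1.19379) = 0.769 dB

0.769 dB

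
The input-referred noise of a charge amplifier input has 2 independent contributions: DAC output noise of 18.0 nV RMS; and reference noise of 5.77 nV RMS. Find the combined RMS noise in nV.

Uncorrelated sources add in power (mean-square): V_tot = √(ΣV_i²)
V_tot = √[(1.80×10⁻⁸)² + (5.77×10⁻⁹)²] = 1.89×10⁻⁸ V = 18.9 nV

18.9 nV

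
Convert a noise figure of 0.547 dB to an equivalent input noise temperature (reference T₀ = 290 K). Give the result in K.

38.9 K

F = 10^(0.547/10) = 1.13423
T_e = (F − 1)·T₀ = (1.13423 − 1) × 290 = 38.9 K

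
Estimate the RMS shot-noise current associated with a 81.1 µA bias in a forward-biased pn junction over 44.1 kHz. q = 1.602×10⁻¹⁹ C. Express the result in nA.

I_n = √(2qI·B)
2qI·B = 2 × 1.602×10⁻¹⁹ × 8.11×10⁻⁵ × 4.41×10⁴ = 1.15×10⁻¹⁸ A²
I_n = √(1.15×10⁻¹⁸) = 1.07×10⁻⁹ A = 1.07 nA

1.07 nA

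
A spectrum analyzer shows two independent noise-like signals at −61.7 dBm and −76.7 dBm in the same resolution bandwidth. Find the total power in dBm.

Convert to linear, add, convert back:
P₁ = 6.76×10⁻¹⁰ W, P₂ = 2.14×10⁻¹¹ W
P_tot = 6.97×10⁻¹⁰ W → 10 log₁₀(P_tot / 10⁻³) = −61.6 dBm

−61.6 dBm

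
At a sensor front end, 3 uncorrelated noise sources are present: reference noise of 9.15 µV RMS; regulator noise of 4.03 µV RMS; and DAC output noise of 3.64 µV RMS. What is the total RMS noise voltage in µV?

10.6 µV

Uncorrelated sources add in power (mean-square): V_tot = √(ΣV_i²)
V_tot = √[(9.15×10⁻⁶)² + (4.03×10⁻⁶)² + (3.64×10⁻⁶)²] = 1.06×10⁻⁵ V = 10.6 µV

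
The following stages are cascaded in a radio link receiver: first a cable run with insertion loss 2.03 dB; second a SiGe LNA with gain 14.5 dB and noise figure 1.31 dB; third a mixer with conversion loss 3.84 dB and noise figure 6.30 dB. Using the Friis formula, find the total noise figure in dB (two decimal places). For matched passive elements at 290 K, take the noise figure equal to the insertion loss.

Convert to linear (a loss of L dB is a gain of −L dB): F_i = 10^(NF_i/10), G_i = 10^(G_i,dB/10)
  Stage 1: F_1 = 10^(2.03/10) = 1.596, G_1 = 10^(−2.03/10) = 0.6266
  Stage 2: F_2 = 10^(1.31/10) = 1.352, G_2 = 10^(14.5/10) = 28.18
  Stage 3: F_3 = 10^(6.30/10) = 4.266, G_3 = 10^(−3.84/10) = 0.4130
Friis cascade:
  F = 1.596 + (1.352 − 1)/0.6266 + (4.266 − 1)/17.66 = 2.343
NF = 10 log₁₀(2.343) = 3.70 dB

3.70 dB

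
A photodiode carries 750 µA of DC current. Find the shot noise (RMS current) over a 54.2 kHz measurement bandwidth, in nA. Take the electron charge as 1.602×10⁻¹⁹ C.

3.61 nA

I_n = √(2qI·B)
2qI·B = 2 × 1.602×10⁻¹⁹ × 7.50×10⁻⁴ × 5.42×10⁴ = 1.30×10⁻¹⁷ A²
I_n = √(1.30×10⁻¹⁷) = 3.61×10⁻⁹ A = 3.61 nA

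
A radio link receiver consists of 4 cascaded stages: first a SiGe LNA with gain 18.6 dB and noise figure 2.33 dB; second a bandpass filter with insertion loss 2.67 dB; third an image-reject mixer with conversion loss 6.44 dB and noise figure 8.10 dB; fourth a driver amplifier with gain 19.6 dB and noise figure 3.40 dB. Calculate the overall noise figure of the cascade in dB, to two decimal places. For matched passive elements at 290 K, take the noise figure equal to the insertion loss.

Convert to linear (a loss of L dB is a gain of −L dB): F_i = 10^(NF_i/10), G_i = 10^(G_i,dB/10)
  Stage 1: F_1 = 10^(2.33/10) = 1.710, G_1 = 10^(18.6/10) = 72.44
  Stage 2: F_2 = 10^(2.67/10) = 1.849, G_2 = 10^(−2.67/10) = 0.5408
  Stage 3: F_3 = 10^(8.10/10) = 6.457, G_3 = 10^(−6.44/10) = 0.2270
  Stage 4: F_4 = 10^(3.40/10) = 2.188, G_4 = 10^(19.6/10) = 91.20
Friis cascade:
  F = 1.710 + (1.849 − 1)/72.44 + (6.457 − 1)/39.17 + (2.188 − 1)/8.892 = 1.995
NF = 10 log₁₀(1.995) = 3.00 dB

3.00 dB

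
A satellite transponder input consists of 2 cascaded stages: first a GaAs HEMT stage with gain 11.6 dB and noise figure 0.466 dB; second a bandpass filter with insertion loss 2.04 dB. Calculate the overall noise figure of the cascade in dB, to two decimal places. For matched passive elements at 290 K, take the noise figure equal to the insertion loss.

Convert to linear (a loss of L dB is a gain of −L dB): F_i = 10^(NF_i/10), G_i = 10^(G_i,dB/10)
  Stage 1: F_1 = 10^(0.466/10) = 1.113, G_1 = 10^(11.6/10) = 14.45
  Stage 2: F_2 = 10^(2.04/10) = 1.600, G_2 = 10^(−2.04/10) = 0.6252
Friis cascade:
  F = 1.113 + (1.600 − 1)/14.45 = 1.155
NF = 10 log₁₀(1.155) = 0.62 dB

0.62 dB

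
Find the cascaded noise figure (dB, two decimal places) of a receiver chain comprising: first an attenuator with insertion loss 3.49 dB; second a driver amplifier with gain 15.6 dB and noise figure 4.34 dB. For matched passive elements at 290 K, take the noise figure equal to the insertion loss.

7.83 dB

Convert to linear (a loss of L dB is a gain of −L dB): F_i = 10^(NF_i/10), G_i = 10^(G_i,dB/10)
  Stage 1: F_1 = 10^(3.49/10) = 2.234, G_1 = 10^(−3.49/10) = 0.4477
  Stage 2: F_2 = 10^(4.34/10) = 2.716, G_2 = 10^(15.6/10) = 36.31
Friis cascade:
  F = 2.234 + (2.716 − 1)/0.4477 = 6.067
NF = 10 log₁₀(6.067) = 7.83 dB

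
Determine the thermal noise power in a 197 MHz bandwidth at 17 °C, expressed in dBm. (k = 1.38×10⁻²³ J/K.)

T = 17 °C + 273.15 = 290.15 K
P_n = kTB = 1.38×10⁻²³ × 290.15 × 1.97×10⁸ = 7.89×10⁻¹³ W
In dBm: 10 log₁₀(7.89×10⁻¹³ / 10⁻³) = −91.0 dBm

−91.0 dBm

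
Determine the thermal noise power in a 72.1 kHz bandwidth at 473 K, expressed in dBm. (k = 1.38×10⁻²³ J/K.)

−123.3 dBm

P_n = kTB = 1.38×10⁻²³ × 473 × 7.21×10⁴ = 4.71×10⁻¹⁶ W
In dBm: 10 log₁₀(4.71×10⁻¹⁶ / 10⁻³) = −123.3 dBm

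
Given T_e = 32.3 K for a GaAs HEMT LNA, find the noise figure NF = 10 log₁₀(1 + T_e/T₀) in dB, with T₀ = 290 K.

F = 1 + T_e/T₀ = 1 + 32.3/290 = 1.11138
NF = 10 log₁₀(1.11138) = 0.459 dB

0.459 dB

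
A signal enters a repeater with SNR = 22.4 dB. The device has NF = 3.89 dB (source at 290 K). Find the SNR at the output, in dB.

18.51 dB

By definition F = SNR_in/SNR_out, so in dB: SNR_out = SNR_in − NF
SNR_out = 22.4 − 3.89 = 18.51 dB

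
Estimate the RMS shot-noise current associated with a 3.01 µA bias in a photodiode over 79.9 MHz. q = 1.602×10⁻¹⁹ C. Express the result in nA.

I_n = √(2qI·B)
2qI·B = 2 × 1.602×10⁻¹⁹ × 3.01×10⁻⁶ × 7.99×10⁷ = 7.71×10⁻¹⁷ A²
I_n = √(7.71×10⁻¹⁷) = 8.78×10⁻⁹ A = 8.78 nA

8.78 nA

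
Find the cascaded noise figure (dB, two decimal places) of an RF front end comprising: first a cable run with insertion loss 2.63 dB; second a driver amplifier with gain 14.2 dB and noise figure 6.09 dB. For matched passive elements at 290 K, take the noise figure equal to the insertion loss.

Convert to linear (a loss of L dB is a gain of −L dB): F_i = 10^(NF_i/10), G_i = 10^(G_i,dB/10)
  Stage 1: F_1 = 10^(2.63/10) = 1.832, G_1 = 10^(−2.63/10) = 0.5458
  Stage 2: F_2 = 10^(6.09/10) = 4.064, G_2 = 10^(14.2/10) = 26.30
Friis cascade:
  F = 1.832 + (4.064 − 1)/0.5458 = 7.447
NF = 10 log₁₀(7.447) = 8.72 dB

8.72 dB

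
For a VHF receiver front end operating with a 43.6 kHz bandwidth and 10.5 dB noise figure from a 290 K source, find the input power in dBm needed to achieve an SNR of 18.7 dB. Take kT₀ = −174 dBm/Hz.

Sensitivity = −174 + 10 log₁₀(B) + NF + SNR_min
= −174 + 46.39 + 10.5 + 18.7
= −98.41 dBm → −98.4 dBm

−98.4 dBm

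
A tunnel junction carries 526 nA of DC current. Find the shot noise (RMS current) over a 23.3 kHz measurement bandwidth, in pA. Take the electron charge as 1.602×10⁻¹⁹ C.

I_n = √(2qI·B)
2qI·B = 2 × 1.602×10⁻¹⁹ × 5.26×10⁻⁷ × 2.33×10⁴ = 3.93×10⁻²¹ A²
I_n = √(3.93×10⁻²¹) = 6.27×10⁻¹¹ A = 62.7 pA

62.7 pA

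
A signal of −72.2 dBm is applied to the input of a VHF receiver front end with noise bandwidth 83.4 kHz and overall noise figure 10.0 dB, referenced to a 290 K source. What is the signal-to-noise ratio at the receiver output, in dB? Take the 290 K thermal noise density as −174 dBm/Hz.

Noise floor: N = −174 + 10 log₁₀(B) + NF
10 log₁₀(8.34×10⁴) = 49.21 dB
N = −174 + 49.21 + 10.0 = −114.79 dBm
SNR = P_sig − N = −72.2 − (−114.79) = 42.59 dB → 42.6 dB

42.6 dB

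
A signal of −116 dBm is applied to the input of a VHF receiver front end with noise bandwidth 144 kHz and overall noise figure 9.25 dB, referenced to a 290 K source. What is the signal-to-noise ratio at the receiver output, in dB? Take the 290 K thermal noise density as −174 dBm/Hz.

Noise floor: N = −174 + 10 log₁₀(B) + NF
10 log₁₀(1.44×10⁵) = 51.58 dB
N = −174 + 51.58 + 9.25 = −113.17 dBm
SNR = P_sig − N = −116 − (−113.17) = −2.83 dB → −2.8 dB

−2.8 dB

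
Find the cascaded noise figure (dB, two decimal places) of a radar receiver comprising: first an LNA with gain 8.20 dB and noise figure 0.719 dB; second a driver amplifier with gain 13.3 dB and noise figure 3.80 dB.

1.44 dB

Convert to linear (a loss of L dB is a gain of −L dB): F_i = 10^(NF_i/10), G_i = 10^(G_i,dB/10)
  Stage 1: F_1 = 10^(0.719/10) = 1.180, G_1 = 10^(8.20/10) = 6.607
  Stage 2: F_2 = 10^(3.80/10) = 2.399, G_2 = 10^(13.3/10) = 21.38
Friis cascade:
  F = 1.180 + (2.399 − 1)/6.607 = 1.392
NF = 10 log₁₀(1.392) = 1.44 dB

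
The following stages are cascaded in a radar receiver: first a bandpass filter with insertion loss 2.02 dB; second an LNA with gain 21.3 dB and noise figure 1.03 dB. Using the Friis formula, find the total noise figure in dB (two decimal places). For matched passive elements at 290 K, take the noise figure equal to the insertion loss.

3.05 dB

Convert to linear (a loss of L dB is a gain of −L dB): F_i = 10^(NF_i/10), G_i = 10^(G_i,dB/10)
  Stage 1: F_1 = 10^(2.02/10) = 1.592, G_1 = 10^(−2.02/10) = 0.6281
  Stage 2: F_2 = 10^(1.03/10) = 1.268, G_2 = 10^(21.3/10) = 134.9
Friis cascade:
  F = 1.592 + (1.268 − 1)/0.6281 = 2.018
NF = 10 log₁₀(2.018) = 3.05 dB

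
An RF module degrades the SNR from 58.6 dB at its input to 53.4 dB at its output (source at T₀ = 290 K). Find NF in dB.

NF (dB) = SNR_in(dB) − SNR_out(dB) when the source is at T₀
NF = 58.6 − 53.4 = 5.2 dB

5.2 dB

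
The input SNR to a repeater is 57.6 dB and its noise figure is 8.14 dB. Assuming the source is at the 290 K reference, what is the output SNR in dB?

By definition F = SNR_in/SNR_out, so in dB: SNR_out = SNR_in − NF
SNR_out = 57.6 − 8.14 = 49.46 dB

49.46 dB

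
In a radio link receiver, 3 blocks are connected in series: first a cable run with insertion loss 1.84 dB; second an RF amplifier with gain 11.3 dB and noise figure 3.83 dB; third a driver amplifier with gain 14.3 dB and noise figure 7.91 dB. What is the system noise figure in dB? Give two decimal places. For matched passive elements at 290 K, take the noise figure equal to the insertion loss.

Convert to linear (a loss of L dB is a gain of −L dB): F_i = 10^(NF_i/10), G_i = 10^(G_i,dB/10)
  Stage 1: F_1 = 10^(1.84/10) = 1.528, G_1 = 10^(−1.84/10) = 0.6546
  Stage 2: F_2 = 10^(3.83/10) = 2.415, G_2 = 10^(11.3/10) = 13.49
  Stage 3: F_3 = 10^(7.91/10) = 6.180, G_3 = 10^(14.3/10) = 26.92
Friis cascade:
  F = 1.528 + (2.415 − 1)/0.6546 + (6.180 − 1)/8.831 = 4.276
NF = 10 log₁₀(4.276) = 6.31 dB

6.31 dB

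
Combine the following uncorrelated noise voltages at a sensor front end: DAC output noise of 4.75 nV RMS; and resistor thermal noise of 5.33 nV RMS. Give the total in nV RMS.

7.14 nV

Uncorrelated sources add in power (mean-square): V_tot = √(ΣV_i²)
V_tot = √[(4.75×10⁻⁹)² + (5.33×10⁻⁹)²] = 7.14×10⁻⁹ V = 7.14 nV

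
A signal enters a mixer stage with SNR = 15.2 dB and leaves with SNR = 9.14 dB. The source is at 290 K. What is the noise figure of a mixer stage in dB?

NF (dB) = SNR_in(dB) − SNR_out(dB) when the source is at T₀
NF = 15.2 − 9.14 = 6.06 dB

6.06 dB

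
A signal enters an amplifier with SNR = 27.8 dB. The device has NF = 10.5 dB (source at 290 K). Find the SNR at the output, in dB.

17.3 dB

By definition F = SNR_in/SNR_out, so in dB: SNR_out = SNR_in − NF
SNR_out = 27.8 − 10.5 = 17.3 dB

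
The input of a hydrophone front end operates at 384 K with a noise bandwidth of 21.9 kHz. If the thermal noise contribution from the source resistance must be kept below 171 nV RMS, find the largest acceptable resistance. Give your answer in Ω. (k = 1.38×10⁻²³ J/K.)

63.0 Ω

Johnson–Nyquist: V_n = √(4kTRB) ⇒ R = V_n² / (4kTB)
4kTB = 4 × 1.38×10⁻²³ × 384 × 2.19×10⁴ = 4.64×10⁻¹⁶
R = (1.71×10⁻⁷)² / 4.64×10⁻¹⁶ = 6.30×10¹ Ω = 63.0 Ω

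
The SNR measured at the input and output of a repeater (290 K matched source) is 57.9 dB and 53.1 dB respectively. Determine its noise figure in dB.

4.8 dB

NF (dB) = SNR_in(dB) − SNR_out(dB) when the source is at T₀
NF = 57.9 − 53.1 = 4.8 dB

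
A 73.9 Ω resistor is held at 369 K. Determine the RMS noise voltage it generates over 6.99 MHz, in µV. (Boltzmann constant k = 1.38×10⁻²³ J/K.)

V_n = √(4kTRB)
4kTRB = 4 × 1.38×10⁻²³ × 369 × 7.39×10¹ × 6.99×10⁶ = 1.05×10⁻¹¹ V²
V_n = √(1.05×10⁻¹¹) = 3.24×10⁻⁶ V = 3.24 µV

3.24 µV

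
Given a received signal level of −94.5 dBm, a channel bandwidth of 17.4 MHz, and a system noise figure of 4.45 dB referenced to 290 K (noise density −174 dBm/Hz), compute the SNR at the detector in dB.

Noise floor: N = −174 + 10 log₁₀(B) + NF
10 log₁₀(1.74×10⁷) = 72.41 dB
N = −174 + 72.41 + 4.45 = −97.14 dBm
SNR = P_sig − N = −94.5 − (−97.14) = 2.64 dB → 2.6 dB

2.6 dB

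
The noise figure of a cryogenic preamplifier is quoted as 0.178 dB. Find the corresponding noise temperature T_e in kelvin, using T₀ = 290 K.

F = 10^(0.178/10) = 1.04184
T_e = (F − 1)·T₀ = (1.04184 − 1) × 290 = 12.1 K

12.1 K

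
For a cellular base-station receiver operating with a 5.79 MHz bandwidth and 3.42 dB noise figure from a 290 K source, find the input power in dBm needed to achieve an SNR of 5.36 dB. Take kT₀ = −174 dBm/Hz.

−97.6 dBm

Sensitivity = −174 + 10 log₁₀(B) + NF + SNR_min
= −174 + 67.63 + 3.42 + 5.36
= −97.59 dBm → −97.6 dBm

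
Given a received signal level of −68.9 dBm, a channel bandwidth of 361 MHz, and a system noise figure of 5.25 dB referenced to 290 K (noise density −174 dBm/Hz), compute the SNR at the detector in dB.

Noise floor: N = −174 + 10 log₁₀(B) + NF
10 log₁₀(3.61×10⁸) = 85.58 dB
N = −174 + 85.58 + 5.25 = −83.17 dBm
SNR = P_sig − N = −68.9 − (−83.17) = 14.27 dB → 14.3 dB

14.3 dB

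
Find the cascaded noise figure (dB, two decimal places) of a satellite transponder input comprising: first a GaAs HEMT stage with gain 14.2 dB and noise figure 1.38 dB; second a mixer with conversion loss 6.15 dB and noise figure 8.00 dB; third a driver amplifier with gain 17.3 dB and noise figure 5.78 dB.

3.04 dB

Convert to linear (a loss of L dB is a gain of −L dB): F_i = 10^(NF_i/10), G_i = 10^(G_i,dB/10)
  Stage 1: F_1 = 10^(1.38/10) = 1.374, G_1 = 10^(14.2/10) = 26.30
  Stage 2: F_2 = 10^(8.00/10) = 6.310, G_2 = 10^(−6.15/10) = 0.2427
  Stage 3: F_3 = 10^(5.78/10) = 3.784, G_3 = 10^(17.3/10) = 53.70
Friis cascade:
  F = 1.374 + (6.310 − 1)/26.30 + (3.784 − 1)/6.383 = 2.012
NF = 10 log₁₀(2.012) = 3.04 dB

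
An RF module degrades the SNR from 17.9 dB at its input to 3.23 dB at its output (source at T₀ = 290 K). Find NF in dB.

14.67 dB

NF (dB) = SNR_in(dB) − SNR_out(dB) when the source is at T₀
NF = 17.9 − 3.23 = 14.67 dB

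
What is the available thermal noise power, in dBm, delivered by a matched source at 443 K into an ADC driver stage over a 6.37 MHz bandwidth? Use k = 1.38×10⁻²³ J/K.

−104.1 dBm

P_n = kTB = 1.38×10⁻²³ × 443 × 6.37×10⁶ = 3.89×10⁻¹⁴ W
In dBm: 10 log₁₀(3.89×10⁻¹⁴ / 10⁻³) = −104.1 dBm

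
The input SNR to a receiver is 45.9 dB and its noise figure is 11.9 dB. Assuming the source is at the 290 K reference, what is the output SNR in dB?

By definition F = SNR_in/SNR_out, so in dB: SNR_out = SNR_in − NF
SNR_out = 45.9 − 11.9 = 34.0 dB

34.0 dB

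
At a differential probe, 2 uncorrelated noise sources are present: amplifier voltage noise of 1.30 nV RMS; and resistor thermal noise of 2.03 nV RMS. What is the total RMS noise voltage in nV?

2.41 nV

Uncorrelated sources add in power (mean-square): V_tot = √(ΣV_i²)
V_tot = √[(1.30×10⁻⁹)² + (2.03×10⁻⁹)²] = 2.41×10⁻⁹ V = 2.41 nV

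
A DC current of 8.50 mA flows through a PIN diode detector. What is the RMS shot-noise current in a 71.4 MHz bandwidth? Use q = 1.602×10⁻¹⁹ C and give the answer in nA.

I_n = √(2qI·B)
2qI·B = 2 × 1.602×10⁻¹⁹ × 8.50×10⁻³ × 7.14×10⁷ = 1.94×10⁻¹³ A²
I_n = √(1.94×10⁻¹³) = 4.41×10⁻⁷ A = 441 nA

441 nA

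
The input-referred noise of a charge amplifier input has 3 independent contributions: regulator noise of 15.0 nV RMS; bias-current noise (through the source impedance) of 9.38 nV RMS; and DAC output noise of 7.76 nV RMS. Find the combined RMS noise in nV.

19.3 nV

Uncorrelated sources add in power (mean-square): V_tot = √(ΣV_i²)
V_tot = √[(1.50×10⁻⁸)² + (9.38×10⁻⁹)² + (7.76×10⁻⁹)²] = 1.93×10⁻⁸ V = 19.3 nV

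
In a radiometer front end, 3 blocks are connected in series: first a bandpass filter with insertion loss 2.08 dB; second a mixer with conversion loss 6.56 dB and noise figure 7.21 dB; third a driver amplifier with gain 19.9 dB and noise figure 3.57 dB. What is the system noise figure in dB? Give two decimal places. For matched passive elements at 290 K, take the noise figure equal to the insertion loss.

Convert to linear (a loss of L dB is a gain of −L dB): F_i = 10^(NF_i/10), G_i = 10^(G_i,dB/10)
  Stage 1: F_1 = 10^(2.08/10) = 1.614, G_1 = 10^(−2.08/10) = 0.6194
  Stage 2: F_2 = 10^(7.21/10) = 5.260, G_2 = 10^(−6.56/10) = 0.2208
  Stage 3: F_3 = 10^(3.57/10) = 2.275, G_3 = 10^(19.9/10) = 97.72
Friis cascade:
  F = 1.614 + (5.260 − 1)/0.6194 + (2.275 − 1)/0.1368 = 17.81
NF = 10 log₁₀(17.81) = 12.51 dB

12.51 dB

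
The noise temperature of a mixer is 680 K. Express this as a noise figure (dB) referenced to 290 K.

5.24 dB

F = 1 + T_e/T₀ = 1 + 680/290 = 3.34483
NF = 10 log₁₀(3.34483) = 5.24 dB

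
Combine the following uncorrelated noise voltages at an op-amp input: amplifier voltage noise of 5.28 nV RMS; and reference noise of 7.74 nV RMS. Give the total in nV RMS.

Uncorrelated sources add in power (mean-square): V_tot = √(ΣV_i²)
V_tot = √[(5.28×10⁻⁹)² + (7.74×10⁻⁹)²] = 9.37×10⁻⁹ V = 9.37 nV

9.37 nV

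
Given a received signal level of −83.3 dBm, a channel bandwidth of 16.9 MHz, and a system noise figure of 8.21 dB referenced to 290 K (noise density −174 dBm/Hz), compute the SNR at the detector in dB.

10.2 dB

Noise floor: N = −174 + 10 log₁₀(B) + NF
10 log₁₀(1.69×10⁷) = 72.28 dB
N = −174 + 72.28 + 8.21 = −93.51 dBm
SNR = P_sig − N = −83.3 − (−93.51) = 10.21 dB → 10.2 dB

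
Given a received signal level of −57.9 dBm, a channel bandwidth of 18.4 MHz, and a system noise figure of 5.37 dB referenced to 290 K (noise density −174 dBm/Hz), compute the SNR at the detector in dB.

38.1 dB

Noise floor: N = −174 + 10 log₁₀(B) + NF
10 log₁₀(1.84×10⁷) = 72.65 dB
N = −174 + 72.65 + 5.37 = −95.98 dBm
SNR = P_sig − N = −57.9 − (−95.98) = 38.08 dB → 38.1 dB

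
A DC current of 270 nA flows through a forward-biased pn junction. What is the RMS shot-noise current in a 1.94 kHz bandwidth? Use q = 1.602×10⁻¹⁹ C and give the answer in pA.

I_n = √(2qI·B)
2qI·B = 2 × 1.602×10⁻¹⁹ × 2.70×10⁻⁷ × 1.94×10³ = 1.68×10⁻²² A²
I_n = √(1.68×10⁻²²) = 1.30×10⁻¹¹ A = 13.0 pA

13.0 pA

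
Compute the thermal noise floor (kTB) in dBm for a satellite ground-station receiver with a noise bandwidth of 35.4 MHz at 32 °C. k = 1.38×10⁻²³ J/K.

T = 32 °C + 273.15 = 305.15 K
P_n = kTB = 1.38×10⁻²³ × 305.15 × 3.54×10⁷ = 1.49×10⁻¹³ W
In dBm: 10 log₁₀(1.49×10⁻¹³ / 10⁻³) = −98.3 dBm

−98.3 dBm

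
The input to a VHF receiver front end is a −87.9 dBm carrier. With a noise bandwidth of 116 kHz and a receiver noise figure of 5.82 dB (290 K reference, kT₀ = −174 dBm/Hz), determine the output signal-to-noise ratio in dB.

Noise floor: N = −174 + 10 log₁₀(B) + NF
10 log₁₀(1.16×10⁵) = 50.64 dB
N = −174 + 50.64 + 5.82 = −117.54 dBm
SNR = P_sig − N = −87.9 − (−117.54) = 29.64 dB → 29.6 dB

29.6 dB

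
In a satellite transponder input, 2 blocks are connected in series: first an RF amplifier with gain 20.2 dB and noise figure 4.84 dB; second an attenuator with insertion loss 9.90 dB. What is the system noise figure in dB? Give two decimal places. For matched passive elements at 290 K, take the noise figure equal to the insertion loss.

Convert to linear (a loss of L dB is a gain of −L dB): F_i = 10^(NF_i/10), G_i = 10^(G_i,dB/10)
  Stage 1: F_1 = 10^(4.84/10) = 3.048, G_1 = 10^(20.2/10) = 104.7
  Stage 2: F_2 = 10^(9.90/10) = 9.772, G_2 = 10^(−9.90/10) = 0.1023
Friis cascade:
  F = 3.048 + (9.772 − 1)/104.7 = 3.132
NF = 10 log₁₀(3.132) = 4.96 dB

4.96 dB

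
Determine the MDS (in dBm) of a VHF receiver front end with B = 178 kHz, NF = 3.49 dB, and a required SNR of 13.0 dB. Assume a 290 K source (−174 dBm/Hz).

−105.0 dBm

Sensitivity = −174 + 10 log₁₀(B) + NF + SNR_min
= −174 + 52.5 + 3.49 + 13.0
= −105.01 dBm → −105.0 dBm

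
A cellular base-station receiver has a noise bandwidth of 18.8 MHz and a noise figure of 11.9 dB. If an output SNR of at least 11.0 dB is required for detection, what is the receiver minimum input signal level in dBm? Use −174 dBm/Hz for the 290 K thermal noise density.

−78.4 dBm

Sensitivity = −174 + 10 log₁₀(B) + NF + SNR_min
= −174 + 72.74 + 11.9 + 11.0
= −78.36 dBm → −78.4 dBm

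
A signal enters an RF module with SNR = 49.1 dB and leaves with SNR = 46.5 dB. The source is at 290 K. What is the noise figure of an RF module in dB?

2.6 dB

NF (dB) = SNR_in(dB) − SNR_out(dB) when the source is at T₀
NF = 49.1 − 46.5 = 2.6 dB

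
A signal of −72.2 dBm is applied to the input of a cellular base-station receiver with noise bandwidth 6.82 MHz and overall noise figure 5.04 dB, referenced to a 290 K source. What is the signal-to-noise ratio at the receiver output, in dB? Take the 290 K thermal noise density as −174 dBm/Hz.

28.4 dB

Noise floor: N = −174 + 10 log₁₀(B) + NF
10 log₁₀(6.82×10⁶) = 68.34 dB
N = −174 + 68.34 + 5.04 = −100.62 dBm
SNR = P_sig − N = −72.2 − (−100.62) = 28.42 dB → 28.4 dB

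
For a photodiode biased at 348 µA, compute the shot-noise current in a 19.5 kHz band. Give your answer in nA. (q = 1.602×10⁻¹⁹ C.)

I_n = √(2qI·B)
2qI·B = 2 × 1.602×10⁻¹⁹ × 3.48×10⁻⁴ × 1.95×10⁴ = 2.17×10⁻¹⁸ A²
I_n = √(2.17×10⁻¹⁸) = 1.47×10⁻⁹ A = 1.47 nA

1.47 nA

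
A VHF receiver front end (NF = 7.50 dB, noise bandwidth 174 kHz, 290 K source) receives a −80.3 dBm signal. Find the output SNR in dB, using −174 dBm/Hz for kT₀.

Noise floor: N = −174 + 10 log₁₀(B) + NF
10 log₁₀(1.74×10⁵) = 52.41 dB
N = −174 + 52.41 + 7.50 = −114.09 dBm
SNR = P_sig − N = −80.3 − (−114.09) = 33.79 dB → 33.8 dB

33.8 dB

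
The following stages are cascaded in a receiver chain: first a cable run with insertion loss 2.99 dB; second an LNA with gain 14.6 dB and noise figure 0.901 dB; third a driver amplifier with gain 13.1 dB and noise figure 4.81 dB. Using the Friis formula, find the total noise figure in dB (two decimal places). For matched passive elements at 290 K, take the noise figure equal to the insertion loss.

Convert to linear (a loss of L dB is a gain of −L dB): F_i = 10^(NF_i/10), G_i = 10^(G_i,dB/10)
  Stage 1: F_1 = 10^(2.99/10) = 1.991, G_1 = 10^(−2.99/10) = 0.5023
  Stage 2: F_2 = 10^(0.901/10) = 1.231, G_2 = 10^(14.6/10) = 28.84
  Stage 3: F_3 = 10^(4.81/10) = 3.027, G_3 = 10^(13.1/10) = 20.42
Friis cascade:
  F = 1.991 + (1.231 − 1)/0.5023 + (3.027 − 1)/14.49 = 2.590
NF = 10 log₁₀(2.590) = 4.13 dB

4.13 dB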